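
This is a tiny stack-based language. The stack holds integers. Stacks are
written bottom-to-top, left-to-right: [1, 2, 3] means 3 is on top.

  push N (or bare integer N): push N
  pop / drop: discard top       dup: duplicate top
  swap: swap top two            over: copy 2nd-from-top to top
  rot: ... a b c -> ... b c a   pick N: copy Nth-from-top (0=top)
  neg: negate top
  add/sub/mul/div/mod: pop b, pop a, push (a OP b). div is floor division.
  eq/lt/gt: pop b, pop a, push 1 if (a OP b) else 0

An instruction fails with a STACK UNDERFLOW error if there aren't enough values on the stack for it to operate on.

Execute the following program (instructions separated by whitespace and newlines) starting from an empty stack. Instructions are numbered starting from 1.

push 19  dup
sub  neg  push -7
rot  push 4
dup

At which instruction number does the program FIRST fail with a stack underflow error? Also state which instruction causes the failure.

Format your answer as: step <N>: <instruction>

Answer: step 6: rot

Derivation:
Step 1 ('push 19'): stack = [19], depth = 1
Step 2 ('dup'): stack = [19, 19], depth = 2
Step 3 ('sub'): stack = [0], depth = 1
Step 4 ('neg'): stack = [0], depth = 1
Step 5 ('push -7'): stack = [0, -7], depth = 2
Step 6 ('rot'): needs 3 value(s) but depth is 2 — STACK UNDERFLOW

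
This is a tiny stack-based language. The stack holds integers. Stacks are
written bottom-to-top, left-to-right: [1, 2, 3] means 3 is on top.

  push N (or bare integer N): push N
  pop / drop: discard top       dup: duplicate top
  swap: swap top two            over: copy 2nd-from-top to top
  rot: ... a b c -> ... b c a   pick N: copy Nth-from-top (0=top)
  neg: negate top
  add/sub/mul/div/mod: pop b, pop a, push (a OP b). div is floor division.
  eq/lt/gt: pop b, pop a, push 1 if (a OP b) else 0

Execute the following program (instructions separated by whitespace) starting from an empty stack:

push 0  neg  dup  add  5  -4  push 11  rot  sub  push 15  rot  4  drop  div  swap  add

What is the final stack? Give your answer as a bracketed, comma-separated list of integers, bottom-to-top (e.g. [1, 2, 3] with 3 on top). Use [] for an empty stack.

Answer: [0, 2]

Derivation:
After 'push 0': [0]
After 'neg': [0]
After 'dup': [0, 0]
After 'add': [0]
After 'push 5': [0, 5]
After 'push -4': [0, 5, -4]
After 'push 11': [0, 5, -4, 11]
After 'rot': [0, -4, 11, 5]
After 'sub': [0, -4, 6]
After 'push 15': [0, -4, 6, 15]
After 'rot': [0, 6, 15, -4]
After 'push 4': [0, 6, 15, -4, 4]
After 'drop': [0, 6, 15, -4]
After 'div': [0, 6, -4]
After 'swap': [0, -4, 6]
After 'add': [0, 2]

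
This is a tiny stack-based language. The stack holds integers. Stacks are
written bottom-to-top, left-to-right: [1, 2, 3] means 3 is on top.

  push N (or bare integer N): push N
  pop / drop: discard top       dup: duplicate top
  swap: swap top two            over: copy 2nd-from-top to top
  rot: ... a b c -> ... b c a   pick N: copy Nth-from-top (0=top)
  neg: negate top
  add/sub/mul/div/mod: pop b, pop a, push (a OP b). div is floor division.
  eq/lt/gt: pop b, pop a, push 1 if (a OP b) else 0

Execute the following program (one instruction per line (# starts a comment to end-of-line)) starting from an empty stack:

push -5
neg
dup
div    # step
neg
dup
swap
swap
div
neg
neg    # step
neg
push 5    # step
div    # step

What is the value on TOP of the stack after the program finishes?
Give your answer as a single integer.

After 'push -5': [-5]
After 'neg': [5]
After 'dup': [5, 5]
After 'div': [1]
After 'neg': [-1]
After 'dup': [-1, -1]
After 'swap': [-1, -1]
After 'swap': [-1, -1]
After 'div': [1]
After 'neg': [-1]
After 'neg': [1]
After 'neg': [-1]
After 'push 5': [-1, 5]
After 'div': [-1]

Answer: -1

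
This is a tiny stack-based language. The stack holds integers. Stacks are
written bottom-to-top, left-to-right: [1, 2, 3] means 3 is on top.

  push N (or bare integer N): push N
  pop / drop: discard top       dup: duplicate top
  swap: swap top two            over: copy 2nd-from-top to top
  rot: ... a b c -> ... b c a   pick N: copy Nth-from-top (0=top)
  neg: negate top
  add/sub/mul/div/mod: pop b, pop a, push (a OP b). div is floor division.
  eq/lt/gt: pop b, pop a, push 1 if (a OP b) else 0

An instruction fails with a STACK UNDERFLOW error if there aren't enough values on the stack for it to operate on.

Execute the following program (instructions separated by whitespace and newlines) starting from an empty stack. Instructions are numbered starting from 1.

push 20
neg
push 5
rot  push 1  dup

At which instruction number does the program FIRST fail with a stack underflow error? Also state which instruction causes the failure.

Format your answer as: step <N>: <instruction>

Answer: step 4: rot

Derivation:
Step 1 ('push 20'): stack = [20], depth = 1
Step 2 ('neg'): stack = [-20], depth = 1
Step 3 ('push 5'): stack = [-20, 5], depth = 2
Step 4 ('rot'): needs 3 value(s) but depth is 2 — STACK UNDERFLOW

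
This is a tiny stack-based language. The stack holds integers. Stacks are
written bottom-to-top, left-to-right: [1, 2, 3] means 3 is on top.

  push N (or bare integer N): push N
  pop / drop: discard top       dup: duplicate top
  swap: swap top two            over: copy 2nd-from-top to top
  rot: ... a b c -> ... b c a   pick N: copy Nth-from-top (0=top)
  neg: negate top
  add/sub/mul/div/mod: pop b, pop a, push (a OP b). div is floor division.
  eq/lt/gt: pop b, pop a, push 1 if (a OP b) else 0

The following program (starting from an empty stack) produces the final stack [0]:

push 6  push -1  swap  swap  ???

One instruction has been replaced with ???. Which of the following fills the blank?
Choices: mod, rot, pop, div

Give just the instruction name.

Answer: mod

Derivation:
Stack before ???: [6, -1]
Stack after ???:  [0]
Checking each choice:
  mod: MATCH
  rot: stack underflow (need 3, have 2)
  pop: produces [6]
  div: produces [-6]


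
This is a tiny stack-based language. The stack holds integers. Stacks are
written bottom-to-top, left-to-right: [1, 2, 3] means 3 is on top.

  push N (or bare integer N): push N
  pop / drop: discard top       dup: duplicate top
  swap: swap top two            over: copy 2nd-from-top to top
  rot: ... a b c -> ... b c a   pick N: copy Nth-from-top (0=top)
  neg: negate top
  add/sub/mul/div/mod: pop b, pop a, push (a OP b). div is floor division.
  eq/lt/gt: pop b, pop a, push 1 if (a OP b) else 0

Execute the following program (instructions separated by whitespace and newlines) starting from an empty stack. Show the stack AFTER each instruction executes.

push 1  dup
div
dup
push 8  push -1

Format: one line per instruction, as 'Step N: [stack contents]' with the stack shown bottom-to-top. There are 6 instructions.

Step 1: [1]
Step 2: [1, 1]
Step 3: [1]
Step 4: [1, 1]
Step 5: [1, 1, 8]
Step 6: [1, 1, 8, -1]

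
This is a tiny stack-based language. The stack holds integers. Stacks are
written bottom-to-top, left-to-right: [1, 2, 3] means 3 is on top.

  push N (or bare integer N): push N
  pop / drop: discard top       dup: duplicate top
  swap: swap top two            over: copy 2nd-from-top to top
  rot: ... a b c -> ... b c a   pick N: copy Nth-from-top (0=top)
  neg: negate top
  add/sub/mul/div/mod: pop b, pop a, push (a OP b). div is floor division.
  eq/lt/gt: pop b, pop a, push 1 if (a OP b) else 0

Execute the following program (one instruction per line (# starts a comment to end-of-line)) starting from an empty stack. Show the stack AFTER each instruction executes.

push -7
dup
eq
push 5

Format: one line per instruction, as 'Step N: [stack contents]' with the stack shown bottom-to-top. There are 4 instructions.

Step 1: [-7]
Step 2: [-7, -7]
Step 3: [1]
Step 4: [1, 5]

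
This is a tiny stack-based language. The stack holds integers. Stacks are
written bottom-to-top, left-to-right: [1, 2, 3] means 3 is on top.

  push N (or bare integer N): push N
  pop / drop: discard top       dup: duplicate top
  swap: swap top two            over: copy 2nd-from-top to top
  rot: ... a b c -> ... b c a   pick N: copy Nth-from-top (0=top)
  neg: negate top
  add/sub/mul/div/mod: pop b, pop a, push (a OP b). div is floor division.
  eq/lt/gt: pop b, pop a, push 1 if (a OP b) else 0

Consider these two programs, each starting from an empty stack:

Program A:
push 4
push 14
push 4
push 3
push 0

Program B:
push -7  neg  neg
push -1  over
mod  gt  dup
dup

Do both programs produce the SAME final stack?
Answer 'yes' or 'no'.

Program A trace:
  After 'push 4': [4]
  After 'push 14': [4, 14]
  After 'push 4': [4, 14, 4]
  After 'push 3': [4, 14, 4, 3]
  After 'push 0': [4, 14, 4, 3, 0]
Program A final stack: [4, 14, 4, 3, 0]

Program B trace:
  After 'push -7': [-7]
  After 'neg': [7]
  After 'neg': [-7]
  After 'push -1': [-7, -1]
  After 'over': [-7, -1, -7]
  After 'mod': [-7, -1]
  After 'gt': [0]
  After 'dup': [0, 0]
  After 'dup': [0, 0, 0]
Program B final stack: [0, 0, 0]
Same: no

Answer: no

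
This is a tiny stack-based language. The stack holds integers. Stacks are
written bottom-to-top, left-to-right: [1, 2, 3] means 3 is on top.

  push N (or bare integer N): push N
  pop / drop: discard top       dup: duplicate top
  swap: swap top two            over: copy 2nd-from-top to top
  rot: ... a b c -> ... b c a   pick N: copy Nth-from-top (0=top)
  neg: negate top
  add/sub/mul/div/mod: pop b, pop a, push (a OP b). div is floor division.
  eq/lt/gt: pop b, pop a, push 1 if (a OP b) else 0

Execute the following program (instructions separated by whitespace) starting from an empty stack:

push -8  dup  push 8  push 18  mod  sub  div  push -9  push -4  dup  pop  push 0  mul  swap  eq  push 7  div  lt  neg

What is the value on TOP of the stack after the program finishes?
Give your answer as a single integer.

Answer: 0

Derivation:
After 'push -8': [-8]
After 'dup': [-8, -8]
After 'push 8': [-8, -8, 8]
After 'push 18': [-8, -8, 8, 18]
After 'mod': [-8, -8, 8]
After 'sub': [-8, -16]
After 'div': [0]
After 'push -9': [0, -9]
After 'push -4': [0, -9, -4]
After 'dup': [0, -9, -4, -4]
After 'pop': [0, -9, -4]
After 'push 0': [0, -9, -4, 0]
After 'mul': [0, -9, 0]
After 'swap': [0, 0, -9]
After 'eq': [0, 0]
After 'push 7': [0, 0, 7]
After 'div': [0, 0]
After 'lt': [0]
After 'neg': [0]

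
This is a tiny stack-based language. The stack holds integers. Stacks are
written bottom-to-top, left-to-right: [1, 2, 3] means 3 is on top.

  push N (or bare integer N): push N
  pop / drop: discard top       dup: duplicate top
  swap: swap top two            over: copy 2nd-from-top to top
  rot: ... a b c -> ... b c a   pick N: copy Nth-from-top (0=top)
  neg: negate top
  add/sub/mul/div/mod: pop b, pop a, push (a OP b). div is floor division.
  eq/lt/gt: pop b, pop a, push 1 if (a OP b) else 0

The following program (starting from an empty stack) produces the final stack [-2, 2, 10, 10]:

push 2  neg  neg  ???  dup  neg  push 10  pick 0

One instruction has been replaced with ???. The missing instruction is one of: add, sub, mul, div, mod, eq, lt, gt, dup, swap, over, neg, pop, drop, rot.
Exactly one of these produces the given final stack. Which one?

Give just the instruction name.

Answer: neg

Derivation:
Stack before ???: [2]
Stack after ???:  [-2]
The instruction that transforms [2] -> [-2] is: neg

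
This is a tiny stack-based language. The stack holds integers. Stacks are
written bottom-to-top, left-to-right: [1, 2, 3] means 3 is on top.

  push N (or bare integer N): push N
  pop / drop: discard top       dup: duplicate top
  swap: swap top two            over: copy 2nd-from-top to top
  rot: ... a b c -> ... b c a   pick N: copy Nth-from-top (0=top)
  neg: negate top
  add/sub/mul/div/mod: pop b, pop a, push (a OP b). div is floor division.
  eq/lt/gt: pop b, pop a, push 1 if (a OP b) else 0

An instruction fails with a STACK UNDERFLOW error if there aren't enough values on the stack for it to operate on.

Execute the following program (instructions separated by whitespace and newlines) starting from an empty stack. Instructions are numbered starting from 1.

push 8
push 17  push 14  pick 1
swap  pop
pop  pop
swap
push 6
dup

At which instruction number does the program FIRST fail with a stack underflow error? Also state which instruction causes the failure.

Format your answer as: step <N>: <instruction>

Step 1 ('push 8'): stack = [8], depth = 1
Step 2 ('push 17'): stack = [8, 17], depth = 2
Step 3 ('push 14'): stack = [8, 17, 14], depth = 3
Step 4 ('pick 1'): stack = [8, 17, 14, 17], depth = 4
Step 5 ('swap'): stack = [8, 17, 17, 14], depth = 4
Step 6 ('pop'): stack = [8, 17, 17], depth = 3
Step 7 ('pop'): stack = [8, 17], depth = 2
Step 8 ('pop'): stack = [8], depth = 1
Step 9 ('swap'): needs 2 value(s) but depth is 1 — STACK UNDERFLOW

Answer: step 9: swap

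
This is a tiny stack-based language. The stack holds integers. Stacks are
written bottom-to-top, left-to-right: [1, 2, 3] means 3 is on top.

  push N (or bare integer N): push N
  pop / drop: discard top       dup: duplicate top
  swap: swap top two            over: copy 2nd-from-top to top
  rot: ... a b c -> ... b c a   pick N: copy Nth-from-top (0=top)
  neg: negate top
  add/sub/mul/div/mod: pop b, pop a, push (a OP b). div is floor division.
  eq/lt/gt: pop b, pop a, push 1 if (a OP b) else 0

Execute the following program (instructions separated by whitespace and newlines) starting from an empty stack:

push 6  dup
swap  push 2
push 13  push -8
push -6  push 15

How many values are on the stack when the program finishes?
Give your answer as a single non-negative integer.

After 'push 6': stack = [6] (depth 1)
After 'dup': stack = [6, 6] (depth 2)
After 'swap': stack = [6, 6] (depth 2)
After 'push 2': stack = [6, 6, 2] (depth 3)
After 'push 13': stack = [6, 6, 2, 13] (depth 4)
After 'push -8': stack = [6, 6, 2, 13, -8] (depth 5)
After 'push -6': stack = [6, 6, 2, 13, -8, -6] (depth 6)
After 'push 15': stack = [6, 6, 2, 13, -8, -6, 15] (depth 7)

Answer: 7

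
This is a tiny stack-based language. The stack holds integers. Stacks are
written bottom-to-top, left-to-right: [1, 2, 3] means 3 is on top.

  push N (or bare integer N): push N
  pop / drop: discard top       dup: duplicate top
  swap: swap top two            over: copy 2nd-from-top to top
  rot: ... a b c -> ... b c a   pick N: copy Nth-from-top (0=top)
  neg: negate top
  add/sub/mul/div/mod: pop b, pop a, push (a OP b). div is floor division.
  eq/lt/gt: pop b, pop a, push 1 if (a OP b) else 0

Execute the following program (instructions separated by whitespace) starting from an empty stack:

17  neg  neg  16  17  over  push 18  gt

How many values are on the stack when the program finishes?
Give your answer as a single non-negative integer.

After 'push 17': stack = [17] (depth 1)
After 'neg': stack = [-17] (depth 1)
After 'neg': stack = [17] (depth 1)
After 'push 16': stack = [17, 16] (depth 2)
After 'push 17': stack = [17, 16, 17] (depth 3)
After 'over': stack = [17, 16, 17, 16] (depth 4)
After 'push 18': stack = [17, 16, 17, 16, 18] (depth 5)
After 'gt': stack = [17, 16, 17, 0] (depth 4)

Answer: 4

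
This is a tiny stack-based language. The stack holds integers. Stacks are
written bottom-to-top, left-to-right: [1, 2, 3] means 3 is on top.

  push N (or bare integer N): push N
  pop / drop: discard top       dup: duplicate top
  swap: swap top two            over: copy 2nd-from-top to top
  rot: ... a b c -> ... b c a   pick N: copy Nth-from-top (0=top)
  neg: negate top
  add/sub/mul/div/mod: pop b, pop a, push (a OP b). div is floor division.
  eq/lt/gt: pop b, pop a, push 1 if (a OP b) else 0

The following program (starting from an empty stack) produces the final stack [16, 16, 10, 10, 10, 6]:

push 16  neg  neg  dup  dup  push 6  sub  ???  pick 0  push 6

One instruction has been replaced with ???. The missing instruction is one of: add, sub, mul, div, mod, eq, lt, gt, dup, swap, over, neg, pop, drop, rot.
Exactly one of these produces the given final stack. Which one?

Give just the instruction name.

Stack before ???: [16, 16, 10]
Stack after ???:  [16, 16, 10, 10]
The instruction that transforms [16, 16, 10] -> [16, 16, 10, 10] is: dup

Answer: dup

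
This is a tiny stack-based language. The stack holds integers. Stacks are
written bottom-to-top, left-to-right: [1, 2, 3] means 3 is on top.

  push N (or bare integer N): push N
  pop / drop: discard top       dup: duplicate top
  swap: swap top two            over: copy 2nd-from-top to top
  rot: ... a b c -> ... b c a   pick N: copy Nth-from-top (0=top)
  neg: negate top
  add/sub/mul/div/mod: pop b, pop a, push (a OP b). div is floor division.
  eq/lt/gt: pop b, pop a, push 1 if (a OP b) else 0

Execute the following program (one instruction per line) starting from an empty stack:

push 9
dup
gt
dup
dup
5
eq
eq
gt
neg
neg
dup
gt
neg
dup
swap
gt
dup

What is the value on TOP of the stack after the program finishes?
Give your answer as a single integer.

Answer: 0

Derivation:
After 'push 9': [9]
After 'dup': [9, 9]
After 'gt': [0]
After 'dup': [0, 0]
After 'dup': [0, 0, 0]
After 'push 5': [0, 0, 0, 5]
After 'eq': [0, 0, 0]
After 'eq': [0, 1]
After 'gt': [0]
After 'neg': [0]
After 'neg': [0]
After 'dup': [0, 0]
After 'gt': [0]
After 'neg': [0]
After 'dup': [0, 0]
After 'swap': [0, 0]
After 'gt': [0]
After 'dup': [0, 0]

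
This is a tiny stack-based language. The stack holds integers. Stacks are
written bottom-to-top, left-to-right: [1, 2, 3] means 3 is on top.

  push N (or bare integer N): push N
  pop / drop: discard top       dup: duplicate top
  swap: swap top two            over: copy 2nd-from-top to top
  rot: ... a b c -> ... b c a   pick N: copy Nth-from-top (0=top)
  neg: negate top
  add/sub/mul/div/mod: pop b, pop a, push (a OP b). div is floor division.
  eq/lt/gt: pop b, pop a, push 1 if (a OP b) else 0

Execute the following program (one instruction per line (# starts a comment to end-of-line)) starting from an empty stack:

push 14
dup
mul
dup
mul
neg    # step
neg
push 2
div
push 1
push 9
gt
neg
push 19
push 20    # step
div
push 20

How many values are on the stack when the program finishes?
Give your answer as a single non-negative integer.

After 'push 14': stack = [14] (depth 1)
After 'dup': stack = [14, 14] (depth 2)
After 'mul': stack = [196] (depth 1)
After 'dup': stack = [196, 196] (depth 2)
After 'mul': stack = [38416] (depth 1)
After 'neg': stack = [-38416] (depth 1)
After 'neg': stack = [38416] (depth 1)
After 'push 2': stack = [38416, 2] (depth 2)
After 'div': stack = [19208] (depth 1)
After 'push 1': stack = [19208, 1] (depth 2)
After 'push 9': stack = [19208, 1, 9] (depth 3)
After 'gt': stack = [19208, 0] (depth 2)
After 'neg': stack = [19208, 0] (depth 2)
After 'push 19': stack = [19208, 0, 19] (depth 3)
After 'push 20': stack = [19208, 0, 19, 20] (depth 4)
After 'div': stack = [19208, 0, 0] (depth 3)
After 'push 20': stack = [19208, 0, 0, 20] (depth 4)

Answer: 4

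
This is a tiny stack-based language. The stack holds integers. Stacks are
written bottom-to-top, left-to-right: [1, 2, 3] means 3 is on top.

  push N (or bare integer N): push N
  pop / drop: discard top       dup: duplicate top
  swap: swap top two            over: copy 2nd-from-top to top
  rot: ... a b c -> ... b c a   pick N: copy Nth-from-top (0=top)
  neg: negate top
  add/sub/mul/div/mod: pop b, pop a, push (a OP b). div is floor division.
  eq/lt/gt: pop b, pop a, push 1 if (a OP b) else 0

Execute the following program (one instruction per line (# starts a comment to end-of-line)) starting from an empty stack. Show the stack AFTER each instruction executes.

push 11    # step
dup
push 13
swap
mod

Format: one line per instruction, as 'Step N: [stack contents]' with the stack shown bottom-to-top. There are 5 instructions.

Step 1: [11]
Step 2: [11, 11]
Step 3: [11, 11, 13]
Step 4: [11, 13, 11]
Step 5: [11, 2]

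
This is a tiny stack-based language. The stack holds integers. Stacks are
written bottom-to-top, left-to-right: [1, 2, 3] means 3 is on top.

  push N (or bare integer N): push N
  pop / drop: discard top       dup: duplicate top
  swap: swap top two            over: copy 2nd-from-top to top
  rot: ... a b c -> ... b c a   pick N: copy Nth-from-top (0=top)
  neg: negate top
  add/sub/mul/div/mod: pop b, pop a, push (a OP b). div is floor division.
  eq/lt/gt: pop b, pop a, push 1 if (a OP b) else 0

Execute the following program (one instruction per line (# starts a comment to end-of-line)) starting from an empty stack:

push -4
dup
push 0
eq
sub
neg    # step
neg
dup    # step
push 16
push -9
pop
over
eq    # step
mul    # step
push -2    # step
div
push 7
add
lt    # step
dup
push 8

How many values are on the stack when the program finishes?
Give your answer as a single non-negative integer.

After 'push -4': stack = [-4] (depth 1)
After 'dup': stack = [-4, -4] (depth 2)
After 'push 0': stack = [-4, -4, 0] (depth 3)
After 'eq': stack = [-4, 0] (depth 2)
After 'sub': stack = [-4] (depth 1)
After 'neg': stack = [4] (depth 1)
After 'neg': stack = [-4] (depth 1)
After 'dup': stack = [-4, -4] (depth 2)
After 'push 16': stack = [-4, -4, 16] (depth 3)
After 'push -9': stack = [-4, -4, 16, -9] (depth 4)
  ...
After 'over': stack = [-4, -4, 16, -4] (depth 4)
After 'eq': stack = [-4, -4, 0] (depth 3)
After 'mul': stack = [-4, 0] (depth 2)
After 'push -2': stack = [-4, 0, -2] (depth 3)
After 'div': stack = [-4, 0] (depth 2)
After 'push 7': stack = [-4, 0, 7] (depth 3)
After 'add': stack = [-4, 7] (depth 2)
After 'lt': stack = [1] (depth 1)
After 'dup': stack = [1, 1] (depth 2)
After 'push 8': stack = [1, 1, 8] (depth 3)

Answer: 3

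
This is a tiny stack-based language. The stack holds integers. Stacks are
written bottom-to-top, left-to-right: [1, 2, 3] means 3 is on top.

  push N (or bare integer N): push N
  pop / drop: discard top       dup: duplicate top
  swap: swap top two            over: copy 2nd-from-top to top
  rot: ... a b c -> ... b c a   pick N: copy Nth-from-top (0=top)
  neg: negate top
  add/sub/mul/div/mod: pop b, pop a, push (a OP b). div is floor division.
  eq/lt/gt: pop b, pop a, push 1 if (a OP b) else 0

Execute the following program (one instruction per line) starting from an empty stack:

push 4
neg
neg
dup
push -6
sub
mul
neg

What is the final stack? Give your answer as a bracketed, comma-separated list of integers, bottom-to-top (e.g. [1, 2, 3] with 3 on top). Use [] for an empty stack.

After 'push 4': [4]
After 'neg': [-4]
After 'neg': [4]
After 'dup': [4, 4]
After 'push -6': [4, 4, -6]
After 'sub': [4, 10]
After 'mul': [40]
After 'neg': [-40]

Answer: [-40]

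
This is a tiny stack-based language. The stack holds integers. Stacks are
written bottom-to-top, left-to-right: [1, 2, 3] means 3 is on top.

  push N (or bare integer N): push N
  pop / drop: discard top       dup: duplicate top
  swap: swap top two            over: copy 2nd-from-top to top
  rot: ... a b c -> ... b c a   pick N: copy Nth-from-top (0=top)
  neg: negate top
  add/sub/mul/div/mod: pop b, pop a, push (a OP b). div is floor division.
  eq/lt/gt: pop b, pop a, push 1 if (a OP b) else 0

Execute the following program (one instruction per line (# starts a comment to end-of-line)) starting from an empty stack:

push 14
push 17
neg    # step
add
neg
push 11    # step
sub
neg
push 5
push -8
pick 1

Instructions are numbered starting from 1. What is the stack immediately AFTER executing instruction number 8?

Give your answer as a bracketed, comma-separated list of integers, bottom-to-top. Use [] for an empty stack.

Answer: [8]

Derivation:
Step 1 ('push 14'): [14]
Step 2 ('push 17'): [14, 17]
Step 3 ('neg'): [14, -17]
Step 4 ('add'): [-3]
Step 5 ('neg'): [3]
Step 6 ('push 11'): [3, 11]
Step 7 ('sub'): [-8]
Step 8 ('neg'): [8]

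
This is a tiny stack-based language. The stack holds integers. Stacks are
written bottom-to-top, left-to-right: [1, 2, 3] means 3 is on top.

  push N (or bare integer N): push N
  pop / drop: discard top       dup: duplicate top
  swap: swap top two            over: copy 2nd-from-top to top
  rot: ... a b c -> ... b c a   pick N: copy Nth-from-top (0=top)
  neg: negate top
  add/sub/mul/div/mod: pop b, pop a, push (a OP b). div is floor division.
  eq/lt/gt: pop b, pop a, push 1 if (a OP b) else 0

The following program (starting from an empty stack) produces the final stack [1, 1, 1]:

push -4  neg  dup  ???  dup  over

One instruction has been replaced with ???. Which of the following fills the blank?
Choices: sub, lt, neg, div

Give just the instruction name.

Answer: div

Derivation:
Stack before ???: [4, 4]
Stack after ???:  [1]
Checking each choice:
  sub: produces [0, 0, 0]
  lt: produces [0, 0, 0]
  neg: produces [4, -4, -4, -4]
  div: MATCH


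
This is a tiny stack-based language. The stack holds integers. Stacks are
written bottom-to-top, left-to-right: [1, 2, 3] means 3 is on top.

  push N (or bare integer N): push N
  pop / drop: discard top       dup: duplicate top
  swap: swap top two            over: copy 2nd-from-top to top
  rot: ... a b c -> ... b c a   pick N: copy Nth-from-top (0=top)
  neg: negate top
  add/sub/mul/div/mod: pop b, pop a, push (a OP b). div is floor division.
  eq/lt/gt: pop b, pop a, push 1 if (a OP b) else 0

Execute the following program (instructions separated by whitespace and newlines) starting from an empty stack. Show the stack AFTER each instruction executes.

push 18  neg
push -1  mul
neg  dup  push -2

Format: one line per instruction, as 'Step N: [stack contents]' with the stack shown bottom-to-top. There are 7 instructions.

Step 1: [18]
Step 2: [-18]
Step 3: [-18, -1]
Step 4: [18]
Step 5: [-18]
Step 6: [-18, -18]
Step 7: [-18, -18, -2]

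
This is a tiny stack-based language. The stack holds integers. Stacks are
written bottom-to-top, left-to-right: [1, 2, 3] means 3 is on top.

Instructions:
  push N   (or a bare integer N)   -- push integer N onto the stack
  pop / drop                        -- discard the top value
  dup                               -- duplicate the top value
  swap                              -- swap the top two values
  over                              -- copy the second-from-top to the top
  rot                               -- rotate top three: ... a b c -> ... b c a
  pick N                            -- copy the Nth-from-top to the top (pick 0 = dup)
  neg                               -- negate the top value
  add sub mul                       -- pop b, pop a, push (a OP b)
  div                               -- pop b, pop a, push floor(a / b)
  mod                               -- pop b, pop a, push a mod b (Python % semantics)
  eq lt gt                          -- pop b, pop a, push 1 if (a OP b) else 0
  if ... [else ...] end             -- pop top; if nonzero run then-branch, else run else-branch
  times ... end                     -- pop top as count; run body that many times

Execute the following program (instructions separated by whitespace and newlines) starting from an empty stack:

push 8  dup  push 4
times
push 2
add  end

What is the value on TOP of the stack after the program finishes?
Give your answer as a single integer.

After 'push 8': [8]
After 'dup': [8, 8]
After 'push 4': [8, 8, 4]
After 'times': [8, 8]
After 'push 2': [8, 8, 2]
After 'add': [8, 10]
After 'push 2': [8, 10, 2]
After 'add': [8, 12]
After 'push 2': [8, 12, 2]
After 'add': [8, 14]
After 'push 2': [8, 14, 2]
After 'add': [8, 16]

Answer: 16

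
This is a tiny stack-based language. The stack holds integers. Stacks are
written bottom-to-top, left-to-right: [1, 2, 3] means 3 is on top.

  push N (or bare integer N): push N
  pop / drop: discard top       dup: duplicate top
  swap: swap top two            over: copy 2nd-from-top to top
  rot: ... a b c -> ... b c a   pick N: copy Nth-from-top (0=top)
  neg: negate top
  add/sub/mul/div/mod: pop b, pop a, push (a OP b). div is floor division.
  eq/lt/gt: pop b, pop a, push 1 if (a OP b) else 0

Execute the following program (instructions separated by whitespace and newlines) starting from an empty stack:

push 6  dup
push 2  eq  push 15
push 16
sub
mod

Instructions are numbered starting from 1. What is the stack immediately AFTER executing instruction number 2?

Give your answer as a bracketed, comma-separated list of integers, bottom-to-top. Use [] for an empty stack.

Step 1 ('push 6'): [6]
Step 2 ('dup'): [6, 6]

Answer: [6, 6]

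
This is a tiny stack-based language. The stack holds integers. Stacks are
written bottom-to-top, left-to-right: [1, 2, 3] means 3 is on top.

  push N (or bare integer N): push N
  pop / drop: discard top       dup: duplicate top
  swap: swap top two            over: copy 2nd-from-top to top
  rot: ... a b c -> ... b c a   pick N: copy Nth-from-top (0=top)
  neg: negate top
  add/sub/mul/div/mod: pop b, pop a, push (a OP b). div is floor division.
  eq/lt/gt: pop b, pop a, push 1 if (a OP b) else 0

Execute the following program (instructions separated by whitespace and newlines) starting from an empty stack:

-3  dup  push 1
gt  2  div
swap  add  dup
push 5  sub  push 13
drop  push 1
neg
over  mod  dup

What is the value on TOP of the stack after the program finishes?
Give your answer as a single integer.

Answer: -1

Derivation:
After 'push -3': [-3]
After 'dup': [-3, -3]
After 'push 1': [-3, -3, 1]
After 'gt': [-3, 0]
After 'push 2': [-3, 0, 2]
After 'div': [-3, 0]
After 'swap': [0, -3]
After 'add': [-3]
After 'dup': [-3, -3]
After 'push 5': [-3, -3, 5]
After 'sub': [-3, -8]
After 'push 13': [-3, -8, 13]
After 'drop': [-3, -8]
After 'push 1': [-3, -8, 1]
After 'neg': [-3, -8, -1]
After 'over': [-3, -8, -1, -8]
After 'mod': [-3, -8, -1]
After 'dup': [-3, -8, -1, -1]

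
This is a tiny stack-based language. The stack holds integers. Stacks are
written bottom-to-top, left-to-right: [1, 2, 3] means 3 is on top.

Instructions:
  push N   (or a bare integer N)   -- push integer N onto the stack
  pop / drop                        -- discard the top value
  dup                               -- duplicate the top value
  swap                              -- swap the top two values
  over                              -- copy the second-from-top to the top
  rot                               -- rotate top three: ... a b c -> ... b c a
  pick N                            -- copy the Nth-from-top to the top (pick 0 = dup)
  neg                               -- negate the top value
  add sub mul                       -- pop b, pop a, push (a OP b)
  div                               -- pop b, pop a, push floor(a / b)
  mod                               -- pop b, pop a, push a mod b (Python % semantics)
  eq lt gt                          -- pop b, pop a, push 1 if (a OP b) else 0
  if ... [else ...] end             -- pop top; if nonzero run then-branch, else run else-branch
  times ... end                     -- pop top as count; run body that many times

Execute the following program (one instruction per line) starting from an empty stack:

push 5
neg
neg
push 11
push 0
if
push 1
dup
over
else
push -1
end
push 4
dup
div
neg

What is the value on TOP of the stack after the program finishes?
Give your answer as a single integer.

After 'push 5': [5]
After 'neg': [-5]
After 'neg': [5]
After 'push 11': [5, 11]
After 'push 0': [5, 11, 0]
After 'if': [5, 11]
After 'push -1': [5, 11, -1]
After 'push 4': [5, 11, -1, 4]
After 'dup': [5, 11, -1, 4, 4]
After 'div': [5, 11, -1, 1]
After 'neg': [5, 11, -1, -1]

Answer: -1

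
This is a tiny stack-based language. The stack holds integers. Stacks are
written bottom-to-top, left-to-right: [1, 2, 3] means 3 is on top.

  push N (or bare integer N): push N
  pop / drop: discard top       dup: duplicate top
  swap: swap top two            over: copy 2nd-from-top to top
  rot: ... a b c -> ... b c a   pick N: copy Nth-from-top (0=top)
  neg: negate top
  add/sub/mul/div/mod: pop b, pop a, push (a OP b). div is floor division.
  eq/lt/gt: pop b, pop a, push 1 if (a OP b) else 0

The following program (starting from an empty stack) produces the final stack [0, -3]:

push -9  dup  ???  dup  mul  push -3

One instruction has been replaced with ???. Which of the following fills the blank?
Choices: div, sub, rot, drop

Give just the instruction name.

Stack before ???: [-9, -9]
Stack after ???:  [0]
Checking each choice:
  div: produces [1, -3]
  sub: MATCH
  rot: stack underflow (need 3, have 2)
  drop: produces [81, -3]


Answer: sub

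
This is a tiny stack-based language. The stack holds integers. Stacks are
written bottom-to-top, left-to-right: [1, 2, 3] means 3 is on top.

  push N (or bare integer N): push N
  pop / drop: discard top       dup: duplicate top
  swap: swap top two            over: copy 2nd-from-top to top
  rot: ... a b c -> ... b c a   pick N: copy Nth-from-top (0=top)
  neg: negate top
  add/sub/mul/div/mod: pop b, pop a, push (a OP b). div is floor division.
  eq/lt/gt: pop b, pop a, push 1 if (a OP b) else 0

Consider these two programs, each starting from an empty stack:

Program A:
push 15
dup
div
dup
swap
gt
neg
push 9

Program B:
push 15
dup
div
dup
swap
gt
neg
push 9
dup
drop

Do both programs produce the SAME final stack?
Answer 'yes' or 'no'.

Answer: yes

Derivation:
Program A trace:
  After 'push 15': [15]
  After 'dup': [15, 15]
  After 'div': [1]
  After 'dup': [1, 1]
  After 'swap': [1, 1]
  After 'gt': [0]
  After 'neg': [0]
  After 'push 9': [0, 9]
Program A final stack: [0, 9]

Program B trace:
  After 'push 15': [15]
  After 'dup': [15, 15]
  After 'div': [1]
  After 'dup': [1, 1]
  After 'swap': [1, 1]
  After 'gt': [0]
  After 'neg': [0]
  After 'push 9': [0, 9]
  After 'dup': [0, 9, 9]
  After 'drop': [0, 9]
Program B final stack: [0, 9]
Same: yes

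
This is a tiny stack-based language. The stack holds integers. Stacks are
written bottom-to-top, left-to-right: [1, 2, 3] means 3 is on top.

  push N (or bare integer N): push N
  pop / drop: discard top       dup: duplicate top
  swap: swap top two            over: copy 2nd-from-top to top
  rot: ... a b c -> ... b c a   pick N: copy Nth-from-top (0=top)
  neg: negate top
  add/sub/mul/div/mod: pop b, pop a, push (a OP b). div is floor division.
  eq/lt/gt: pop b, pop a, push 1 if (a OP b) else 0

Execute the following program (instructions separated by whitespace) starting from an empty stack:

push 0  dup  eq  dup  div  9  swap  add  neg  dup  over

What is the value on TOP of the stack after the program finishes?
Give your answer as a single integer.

After 'push 0': [0]
After 'dup': [0, 0]
After 'eq': [1]
After 'dup': [1, 1]
After 'div': [1]
After 'push 9': [1, 9]
After 'swap': [9, 1]
After 'add': [10]
After 'neg': [-10]
After 'dup': [-10, -10]
After 'over': [-10, -10, -10]

Answer: -10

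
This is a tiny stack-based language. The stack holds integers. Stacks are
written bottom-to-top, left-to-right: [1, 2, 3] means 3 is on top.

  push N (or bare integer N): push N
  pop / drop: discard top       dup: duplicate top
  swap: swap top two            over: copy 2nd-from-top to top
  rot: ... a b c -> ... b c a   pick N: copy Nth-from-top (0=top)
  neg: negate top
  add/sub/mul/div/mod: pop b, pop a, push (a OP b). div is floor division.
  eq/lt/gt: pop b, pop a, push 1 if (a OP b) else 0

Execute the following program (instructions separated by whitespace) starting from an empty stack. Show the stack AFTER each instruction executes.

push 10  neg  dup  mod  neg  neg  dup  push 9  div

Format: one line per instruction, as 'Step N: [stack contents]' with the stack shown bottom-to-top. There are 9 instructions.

Step 1: [10]
Step 2: [-10]
Step 3: [-10, -10]
Step 4: [0]
Step 5: [0]
Step 6: [0]
Step 7: [0, 0]
Step 8: [0, 0, 9]
Step 9: [0, 0]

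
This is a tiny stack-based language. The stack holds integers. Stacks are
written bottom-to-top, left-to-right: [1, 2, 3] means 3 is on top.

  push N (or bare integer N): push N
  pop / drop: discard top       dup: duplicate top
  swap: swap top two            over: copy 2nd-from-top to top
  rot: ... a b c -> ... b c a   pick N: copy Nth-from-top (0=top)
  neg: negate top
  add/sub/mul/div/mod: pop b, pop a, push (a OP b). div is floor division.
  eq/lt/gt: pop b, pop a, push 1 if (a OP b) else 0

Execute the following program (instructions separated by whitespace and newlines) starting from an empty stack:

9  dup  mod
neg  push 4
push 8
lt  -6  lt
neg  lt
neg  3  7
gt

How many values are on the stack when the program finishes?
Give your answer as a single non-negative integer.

Answer: 2

Derivation:
After 'push 9': stack = [9] (depth 1)
After 'dup': stack = [9, 9] (depth 2)
After 'mod': stack = [0] (depth 1)
After 'neg': stack = [0] (depth 1)
After 'push 4': stack = [0, 4] (depth 2)
After 'push 8': stack = [0, 4, 8] (depth 3)
After 'lt': stack = [0, 1] (depth 2)
After 'push -6': stack = [0, 1, -6] (depth 3)
After 'lt': stack = [0, 0] (depth 2)
After 'neg': stack = [0, 0] (depth 2)
After 'lt': stack = [0] (depth 1)
After 'neg': stack = [0] (depth 1)
After 'push 3': stack = [0, 3] (depth 2)
After 'push 7': stack = [0, 3, 7] (depth 3)
After 'gt': stack = [0, 0] (depth 2)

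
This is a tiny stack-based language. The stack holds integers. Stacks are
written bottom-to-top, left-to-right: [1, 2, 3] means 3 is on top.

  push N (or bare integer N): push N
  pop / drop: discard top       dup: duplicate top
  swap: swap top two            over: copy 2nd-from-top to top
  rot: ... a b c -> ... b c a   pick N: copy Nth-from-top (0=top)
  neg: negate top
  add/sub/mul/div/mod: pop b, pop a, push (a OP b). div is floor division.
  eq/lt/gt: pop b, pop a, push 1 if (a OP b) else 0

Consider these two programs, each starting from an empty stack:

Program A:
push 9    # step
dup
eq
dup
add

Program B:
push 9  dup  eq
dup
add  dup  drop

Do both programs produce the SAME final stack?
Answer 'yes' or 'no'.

Answer: yes

Derivation:
Program A trace:
  After 'push 9': [9]
  After 'dup': [9, 9]
  After 'eq': [1]
  After 'dup': [1, 1]
  After 'add': [2]
Program A final stack: [2]

Program B trace:
  After 'push 9': [9]
  After 'dup': [9, 9]
  After 'eq': [1]
  After 'dup': [1, 1]
  After 'add': [2]
  After 'dup': [2, 2]
  After 'drop': [2]
Program B final stack: [2]
Same: yes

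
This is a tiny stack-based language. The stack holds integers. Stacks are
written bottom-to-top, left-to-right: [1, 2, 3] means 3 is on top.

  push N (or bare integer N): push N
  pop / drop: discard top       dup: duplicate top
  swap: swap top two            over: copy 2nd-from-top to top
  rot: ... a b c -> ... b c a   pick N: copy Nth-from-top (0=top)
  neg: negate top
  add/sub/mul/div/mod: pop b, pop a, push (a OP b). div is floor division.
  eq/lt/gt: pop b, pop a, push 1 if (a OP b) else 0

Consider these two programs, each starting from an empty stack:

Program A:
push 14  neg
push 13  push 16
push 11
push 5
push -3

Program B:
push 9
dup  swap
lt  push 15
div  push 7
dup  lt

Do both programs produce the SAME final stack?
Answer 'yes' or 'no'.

Answer: no

Derivation:
Program A trace:
  After 'push 14': [14]
  After 'neg': [-14]
  After 'push 13': [-14, 13]
  After 'push 16': [-14, 13, 16]
  After 'push 11': [-14, 13, 16, 11]
  After 'push 5': [-14, 13, 16, 11, 5]
  After 'push -3': [-14, 13, 16, 11, 5, -3]
Program A final stack: [-14, 13, 16, 11, 5, -3]

Program B trace:
  After 'push 9': [9]
  After 'dup': [9, 9]
  After 'swap': [9, 9]
  After 'lt': [0]
  After 'push 15': [0, 15]
  After 'div': [0]
  After 'push 7': [0, 7]
  After 'dup': [0, 7, 7]
  After 'lt': [0, 0]
Program B final stack: [0, 0]
Same: no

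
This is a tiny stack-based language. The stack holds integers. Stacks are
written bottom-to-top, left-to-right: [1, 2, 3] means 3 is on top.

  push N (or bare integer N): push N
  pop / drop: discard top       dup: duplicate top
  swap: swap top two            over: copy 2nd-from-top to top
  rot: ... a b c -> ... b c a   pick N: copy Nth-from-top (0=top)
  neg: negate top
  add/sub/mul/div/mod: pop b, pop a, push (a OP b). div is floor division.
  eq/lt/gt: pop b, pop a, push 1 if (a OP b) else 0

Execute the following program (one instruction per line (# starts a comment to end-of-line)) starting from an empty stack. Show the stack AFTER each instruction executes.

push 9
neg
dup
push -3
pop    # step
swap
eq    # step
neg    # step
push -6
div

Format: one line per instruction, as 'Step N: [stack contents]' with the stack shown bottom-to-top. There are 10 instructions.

Step 1: [9]
Step 2: [-9]
Step 3: [-9, -9]
Step 4: [-9, -9, -3]
Step 5: [-9, -9]
Step 6: [-9, -9]
Step 7: [1]
Step 8: [-1]
Step 9: [-1, -6]
Step 10: [0]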